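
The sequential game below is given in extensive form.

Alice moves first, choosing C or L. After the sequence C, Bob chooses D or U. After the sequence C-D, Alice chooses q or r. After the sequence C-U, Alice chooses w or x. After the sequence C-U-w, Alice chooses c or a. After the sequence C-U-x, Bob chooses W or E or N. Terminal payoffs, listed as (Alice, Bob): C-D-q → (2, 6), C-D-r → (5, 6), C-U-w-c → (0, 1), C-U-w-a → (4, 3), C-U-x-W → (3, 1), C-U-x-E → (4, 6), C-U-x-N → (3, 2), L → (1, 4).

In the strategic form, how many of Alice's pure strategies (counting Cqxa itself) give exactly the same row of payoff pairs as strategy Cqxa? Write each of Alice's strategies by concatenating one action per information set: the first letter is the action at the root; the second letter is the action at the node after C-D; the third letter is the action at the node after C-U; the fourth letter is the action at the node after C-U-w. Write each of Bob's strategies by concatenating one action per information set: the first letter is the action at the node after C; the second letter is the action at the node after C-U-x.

2

Row for Cqxa (columns DW, DE, DN, UW, UE, UN): (2,6) (2,6) (2,6) (3,1) (4,6) (3,2).
Under Cqxa, Alice's choice at the node after C-U-w can never be reached regardless of what Bob does, so varying those choices leaves every outcome unchanged.
Holding the reachable choices fixed and varying the unreachable one freely already gives 2 equivalent strategies.
No other strategy reproduces this row, so those 2 are the full class: Cqxc, Cqxa.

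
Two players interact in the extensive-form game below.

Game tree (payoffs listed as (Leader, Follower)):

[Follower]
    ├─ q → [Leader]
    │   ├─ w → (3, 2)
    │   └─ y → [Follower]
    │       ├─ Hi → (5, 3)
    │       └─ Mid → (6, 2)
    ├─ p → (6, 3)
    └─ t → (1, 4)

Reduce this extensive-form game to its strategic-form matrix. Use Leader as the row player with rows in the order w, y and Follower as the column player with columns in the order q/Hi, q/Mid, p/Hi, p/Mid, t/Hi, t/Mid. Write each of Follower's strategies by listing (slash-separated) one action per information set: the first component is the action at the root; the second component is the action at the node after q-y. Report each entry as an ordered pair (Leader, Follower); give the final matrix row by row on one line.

w: (3,2) (3,2) (6,3) (6,3) (1,4) (1,4) | y: (5,3) (6,2) (6,3) (6,3) (1,4) (1,4)

Row w: q/Hi→(3,2), q/Mid→(3,2), p/Hi→(6,3), p/Mid→(6,3), t/Hi→(1,4), t/Mid→(1,4)
Row y: q/Hi→(5,3), q/Mid→(6,2), p/Hi→(6,3), p/Mid→(6,3), t/Hi→(1,4), t/Mid→(1,4)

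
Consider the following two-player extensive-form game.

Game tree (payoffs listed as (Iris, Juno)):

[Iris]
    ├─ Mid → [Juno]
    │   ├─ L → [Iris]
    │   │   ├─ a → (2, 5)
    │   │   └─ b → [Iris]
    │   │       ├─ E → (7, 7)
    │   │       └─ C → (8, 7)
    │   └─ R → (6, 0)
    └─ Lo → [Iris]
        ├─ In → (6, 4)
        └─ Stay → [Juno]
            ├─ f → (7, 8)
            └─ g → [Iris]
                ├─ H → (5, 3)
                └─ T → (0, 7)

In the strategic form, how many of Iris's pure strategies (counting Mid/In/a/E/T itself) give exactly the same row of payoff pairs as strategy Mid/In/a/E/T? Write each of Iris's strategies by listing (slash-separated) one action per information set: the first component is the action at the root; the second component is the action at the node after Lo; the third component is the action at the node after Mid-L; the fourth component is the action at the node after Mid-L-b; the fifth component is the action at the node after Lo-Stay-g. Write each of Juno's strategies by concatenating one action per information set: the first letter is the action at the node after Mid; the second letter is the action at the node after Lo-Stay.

8

Row for Mid/In/a/E/T (columns Lf, Lg, Rf, Rg): (2,5) (2,5) (6,0) (6,0).
Under Mid/In/a/E/T, Iris's choice at the node after Lo and at the node after Mid-L-b and at the node after Lo-Stay-g can never be reached regardless of what Juno does, so varying those choices leaves every outcome unchanged.
Holding the reachable choices fixed and varying the unreachable ones freely already gives 2 × 2 × 2 = 8 equivalent strategies.
No other strategy reproduces this row, so those 8 are the full class: Mid/In/a/E/H, Mid/In/a/E/T, Mid/In/a/C/H, Mid/In/a/C/T, Mid/Stay/a/E/H, Mid/Stay/a/E/T, Mid/Stay/a/C/H, Mid/Stay/a/C/T.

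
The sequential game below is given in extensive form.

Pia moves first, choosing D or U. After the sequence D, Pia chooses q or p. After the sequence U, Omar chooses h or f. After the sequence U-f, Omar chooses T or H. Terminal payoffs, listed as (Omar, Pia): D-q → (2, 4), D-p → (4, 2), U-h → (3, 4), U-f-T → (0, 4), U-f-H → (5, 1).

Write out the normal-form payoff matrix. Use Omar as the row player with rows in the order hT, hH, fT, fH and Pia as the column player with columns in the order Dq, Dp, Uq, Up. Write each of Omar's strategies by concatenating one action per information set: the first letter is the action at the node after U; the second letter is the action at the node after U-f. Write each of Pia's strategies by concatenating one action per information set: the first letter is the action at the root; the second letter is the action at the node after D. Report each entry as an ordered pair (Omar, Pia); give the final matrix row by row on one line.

Row hT: Dq→(2,4), Dp→(4,2), Uq→(3,4), Up→(3,4)
Row hH: Dq→(2,4), Dp→(4,2), Uq→(3,4), Up→(3,4)
Row fT: Dq→(2,4), Dp→(4,2), Uq→(0,4), Up→(0,4)
Row fH: Dq→(2,4), Dp→(4,2), Uq→(5,1), Up→(5,1)

hT: (2,4) (4,2) (3,4) (3,4) | hH: (2,4) (4,2) (3,4) (3,4) | fT: (2,4) (4,2) (0,4) (0,4) | fH: (2,4) (4,2) (5,1) (5,1)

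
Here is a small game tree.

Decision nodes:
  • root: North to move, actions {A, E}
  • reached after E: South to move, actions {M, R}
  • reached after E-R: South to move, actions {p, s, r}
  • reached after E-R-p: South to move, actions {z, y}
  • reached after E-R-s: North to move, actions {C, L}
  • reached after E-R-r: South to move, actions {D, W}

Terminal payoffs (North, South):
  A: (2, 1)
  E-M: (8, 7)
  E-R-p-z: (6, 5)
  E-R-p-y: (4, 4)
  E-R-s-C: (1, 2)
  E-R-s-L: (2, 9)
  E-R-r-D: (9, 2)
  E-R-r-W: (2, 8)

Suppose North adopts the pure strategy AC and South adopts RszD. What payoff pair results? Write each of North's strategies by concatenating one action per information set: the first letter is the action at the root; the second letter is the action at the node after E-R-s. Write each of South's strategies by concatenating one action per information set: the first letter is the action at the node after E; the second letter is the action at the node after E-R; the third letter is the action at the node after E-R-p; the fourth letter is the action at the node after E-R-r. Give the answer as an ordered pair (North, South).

(2, 1)

Trace the play path from the root:
  North plays A
→ terminal payoff (2, 1).
(North's choice at the node after E-R-s is never reached on this path, so it doesn't affect the outcome.)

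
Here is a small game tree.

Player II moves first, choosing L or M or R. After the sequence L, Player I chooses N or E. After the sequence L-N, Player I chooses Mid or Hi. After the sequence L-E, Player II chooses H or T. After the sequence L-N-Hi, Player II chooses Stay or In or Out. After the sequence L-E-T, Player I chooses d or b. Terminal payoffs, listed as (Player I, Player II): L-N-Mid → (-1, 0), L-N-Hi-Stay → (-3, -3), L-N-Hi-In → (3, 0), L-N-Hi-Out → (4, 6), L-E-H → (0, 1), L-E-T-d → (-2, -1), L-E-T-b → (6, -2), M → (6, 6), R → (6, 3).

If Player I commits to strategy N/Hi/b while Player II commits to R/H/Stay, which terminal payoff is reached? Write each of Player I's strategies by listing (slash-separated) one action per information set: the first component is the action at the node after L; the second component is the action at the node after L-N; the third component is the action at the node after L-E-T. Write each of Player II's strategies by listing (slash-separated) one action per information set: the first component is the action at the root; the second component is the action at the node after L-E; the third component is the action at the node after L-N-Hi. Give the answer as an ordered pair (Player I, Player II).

Trace the play path from the root:
  Player II plays R
→ terminal payoff (6, 3).
(Player I's choice at the node after L is never reached on this path, so it doesn't affect the outcome.)

(6, 3)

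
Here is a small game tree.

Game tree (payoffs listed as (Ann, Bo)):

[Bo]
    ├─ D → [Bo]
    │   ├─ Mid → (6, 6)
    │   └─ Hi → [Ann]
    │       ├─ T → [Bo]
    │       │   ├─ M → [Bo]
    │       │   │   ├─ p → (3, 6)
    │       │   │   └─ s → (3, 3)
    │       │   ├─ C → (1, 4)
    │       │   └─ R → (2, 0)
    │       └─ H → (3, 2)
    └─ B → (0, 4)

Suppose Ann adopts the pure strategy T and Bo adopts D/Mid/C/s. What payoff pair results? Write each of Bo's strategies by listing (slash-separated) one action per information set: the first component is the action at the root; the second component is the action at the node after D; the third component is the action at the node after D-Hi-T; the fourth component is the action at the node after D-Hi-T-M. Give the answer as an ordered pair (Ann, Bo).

(6, 6)

Trace the play path from the root:
  Bo plays D
  Bo plays Mid at [D]
→ terminal payoff (6, 6).
(Ann's choice at the node after D-Hi is never reached on this path, so it doesn't affect the outcome.)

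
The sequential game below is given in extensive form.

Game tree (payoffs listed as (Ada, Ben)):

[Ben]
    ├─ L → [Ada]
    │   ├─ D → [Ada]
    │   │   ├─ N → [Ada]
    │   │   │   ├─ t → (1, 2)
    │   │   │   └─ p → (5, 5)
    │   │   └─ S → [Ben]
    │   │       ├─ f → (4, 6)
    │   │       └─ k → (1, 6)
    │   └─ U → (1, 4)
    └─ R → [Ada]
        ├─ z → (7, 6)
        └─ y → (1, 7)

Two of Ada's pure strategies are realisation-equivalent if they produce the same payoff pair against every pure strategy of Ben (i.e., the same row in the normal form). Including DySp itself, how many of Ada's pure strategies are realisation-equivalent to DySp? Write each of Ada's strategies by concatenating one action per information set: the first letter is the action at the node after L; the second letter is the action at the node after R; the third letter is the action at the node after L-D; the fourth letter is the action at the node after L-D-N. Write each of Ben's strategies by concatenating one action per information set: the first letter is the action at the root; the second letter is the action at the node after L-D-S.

2

Row for DySp (columns Lf, Lk, Rf, Rk): (4,6) (1,6) (1,7) (1,7).
Under DySp, Ada's choice at the node after L-D-N can never be reached regardless of what Ben does, so varying those choices leaves every outcome unchanged.
Holding the reachable choices fixed and varying the unreachable one freely already gives 2 equivalent strategies.
No other strategy reproduces this row, so those 2 are the full class: DySt, DySp.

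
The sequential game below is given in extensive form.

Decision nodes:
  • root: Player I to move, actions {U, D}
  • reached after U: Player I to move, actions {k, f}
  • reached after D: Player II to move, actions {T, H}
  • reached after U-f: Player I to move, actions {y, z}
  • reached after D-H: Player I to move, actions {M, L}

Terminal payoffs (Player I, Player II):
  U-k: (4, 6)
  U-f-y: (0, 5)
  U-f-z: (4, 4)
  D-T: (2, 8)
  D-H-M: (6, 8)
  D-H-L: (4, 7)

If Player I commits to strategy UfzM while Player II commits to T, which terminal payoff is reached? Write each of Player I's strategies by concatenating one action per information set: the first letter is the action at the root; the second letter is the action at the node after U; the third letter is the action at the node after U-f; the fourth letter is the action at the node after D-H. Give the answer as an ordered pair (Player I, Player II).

(4, 4)

Trace the play path from the root:
  Player I plays U
  Player I plays f at [U]
  Player I plays z at [U-f]
→ terminal payoff (4, 4).
(Player I's choice at the node after D-H is never reached on this path, so it doesn't affect the outcome.)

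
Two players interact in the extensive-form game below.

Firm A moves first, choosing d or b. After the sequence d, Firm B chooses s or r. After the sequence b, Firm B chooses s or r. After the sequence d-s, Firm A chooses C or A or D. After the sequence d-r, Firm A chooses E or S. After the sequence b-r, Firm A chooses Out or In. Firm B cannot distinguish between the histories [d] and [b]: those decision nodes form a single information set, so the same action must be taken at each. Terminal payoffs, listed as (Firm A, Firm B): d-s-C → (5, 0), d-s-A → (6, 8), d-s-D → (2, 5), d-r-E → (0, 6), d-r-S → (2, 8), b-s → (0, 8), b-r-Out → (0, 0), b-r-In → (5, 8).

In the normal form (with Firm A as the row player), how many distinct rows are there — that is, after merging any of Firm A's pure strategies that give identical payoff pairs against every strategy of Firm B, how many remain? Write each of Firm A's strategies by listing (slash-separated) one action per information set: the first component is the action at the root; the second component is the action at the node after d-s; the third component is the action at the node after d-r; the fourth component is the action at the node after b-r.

8

Firm A has 24 pure strategies: d/C/E/Out, d/C/E/In, d/C/S/Out, d/C/S/In, d/A/E/Out, d/A/E/In, d/A/S/Out, d/A/S/In, d/D/E/Out, d/D/E/In, d/D/S/Out, d/D/S/In, b/C/E/Out, b/C/E/In, b/C/S/Out, b/C/S/In, b/A/E/Out, b/A/E/In, b/A/S/Out, b/A/S/In, b/D/E/Out, b/D/E/In, b/D/S/Out, b/D/S/In. Columns: s, r.
{d/C/E/Out, d/C/E/In} → row (5,0) (0,6)
{d/C/S/Out, d/C/S/In} → row (5,0) (2,8)
{d/A/E/Out, d/A/E/In} → row (6,8) (0,6)
{d/A/S/Out, d/A/S/In} → row (6,8) (2,8)
{d/D/E/Out, d/D/E/In} → row (2,5) (0,6)
{d/D/S/Out, d/D/S/In} → row (2,5) (2,8)
{b/C/E/Out, b/C/S/Out, b/A/E/Out, b/A/S/Out, b/D/E/Out, b/D/S/Out} → row (0,8) (0,0)
{b/C/E/In, b/C/S/In, b/A/E/In, b/A/S/In, b/D/E/In, b/D/S/In} → row (0,8) (5,8)
That's 8 distinct rows out of 24 strategies.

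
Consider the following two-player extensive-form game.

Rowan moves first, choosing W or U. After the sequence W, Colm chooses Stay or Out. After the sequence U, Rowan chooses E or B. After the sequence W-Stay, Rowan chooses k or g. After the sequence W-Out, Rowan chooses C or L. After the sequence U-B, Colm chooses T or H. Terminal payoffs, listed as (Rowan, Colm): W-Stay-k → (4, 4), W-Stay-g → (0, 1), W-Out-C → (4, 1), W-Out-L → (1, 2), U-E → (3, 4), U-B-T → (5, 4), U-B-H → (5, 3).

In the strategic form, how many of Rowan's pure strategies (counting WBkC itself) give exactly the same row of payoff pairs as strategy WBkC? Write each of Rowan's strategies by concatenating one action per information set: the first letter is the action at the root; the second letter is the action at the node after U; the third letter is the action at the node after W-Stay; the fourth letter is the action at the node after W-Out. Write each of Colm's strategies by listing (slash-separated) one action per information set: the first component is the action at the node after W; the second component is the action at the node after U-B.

2

Row for WBkC (columns Stay/T, Stay/H, Out/T, Out/H): (4,4) (4,4) (4,1) (4,1).
Under WBkC, Rowan's choice at the node after U can never be reached regardless of what Colm does, so varying those choices leaves every outcome unchanged.
Holding the reachable choices fixed and varying the unreachable one freely already gives 2 equivalent strategies.
No other strategy reproduces this row, so those 2 are the full class: WEkC, WBkC.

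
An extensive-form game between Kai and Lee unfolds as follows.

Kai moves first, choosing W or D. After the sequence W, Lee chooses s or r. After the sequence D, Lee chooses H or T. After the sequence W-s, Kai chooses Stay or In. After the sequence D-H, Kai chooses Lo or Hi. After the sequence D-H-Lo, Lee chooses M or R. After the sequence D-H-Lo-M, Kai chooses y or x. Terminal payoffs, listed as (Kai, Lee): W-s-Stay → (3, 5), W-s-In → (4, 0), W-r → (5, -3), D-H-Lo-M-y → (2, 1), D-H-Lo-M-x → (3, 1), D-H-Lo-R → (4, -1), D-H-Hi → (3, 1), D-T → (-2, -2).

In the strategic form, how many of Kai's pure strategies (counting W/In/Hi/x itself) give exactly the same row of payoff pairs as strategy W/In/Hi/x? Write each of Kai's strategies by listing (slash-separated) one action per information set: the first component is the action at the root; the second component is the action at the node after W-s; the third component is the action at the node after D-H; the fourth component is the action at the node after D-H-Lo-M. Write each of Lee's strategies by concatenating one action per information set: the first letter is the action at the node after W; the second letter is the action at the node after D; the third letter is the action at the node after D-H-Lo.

4

Row for W/In/Hi/x (columns sHM, sHR, sTM, sTR, rHM, rHR, rTM, rTR): (4,0) (4,0) (4,0) (4,0) (5,-3) (5,-3) (5,-3) (5,-3).
Under W/In/Hi/x, Kai's choice at the node after D-H and at the node after D-H-Lo-M can never be reached regardless of what Lee does, so varying those choices leaves every outcome unchanged.
Holding the reachable choices fixed and varying the unreachable ones freely already gives 2 × 2 = 4 equivalent strategies.
No other strategy reproduces this row, so those 4 are the full class: W/In/Lo/y, W/In/Lo/x, W/In/Hi/y, W/In/Hi/x.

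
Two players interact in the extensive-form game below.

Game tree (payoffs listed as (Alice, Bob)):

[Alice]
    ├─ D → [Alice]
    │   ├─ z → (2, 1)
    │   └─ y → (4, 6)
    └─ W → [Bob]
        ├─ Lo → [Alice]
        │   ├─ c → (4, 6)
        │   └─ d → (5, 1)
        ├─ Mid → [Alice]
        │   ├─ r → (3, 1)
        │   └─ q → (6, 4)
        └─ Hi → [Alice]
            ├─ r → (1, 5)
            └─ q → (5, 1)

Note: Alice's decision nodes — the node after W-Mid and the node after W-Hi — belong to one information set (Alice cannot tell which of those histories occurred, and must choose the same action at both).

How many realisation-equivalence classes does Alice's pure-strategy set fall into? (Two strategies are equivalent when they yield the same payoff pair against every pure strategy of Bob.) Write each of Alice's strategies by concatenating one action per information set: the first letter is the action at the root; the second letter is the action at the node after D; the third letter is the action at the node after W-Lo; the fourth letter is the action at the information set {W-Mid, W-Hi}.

Alice has 16 pure strategies: Dzcr, Dzcq, Dzdr, Dzdq, Dycr, Dycq, Dydr, Dydq, Wzcr, Wzcq, Wzdr, Wzdq, Wycr, Wycq, Wydr, Wydq. Columns: Lo, Mid, Hi.
{Dzcr, Dzcq, Dzdr, Dzdq} → row (2,1) (2,1) (2,1)
{Dycr, Dycq, Dydr, Dydq} → row (4,6) (4,6) (4,6)
{Wzcr, Wycr} → row (4,6) (3,1) (1,5)
{Wzcq, Wycq} → row (4,6) (6,4) (5,1)
{Wzdr, Wydr} → row (5,1) (3,1) (1,5)
{Wzdq, Wydq} → row (5,1) (6,4) (5,1)
That's 6 distinct rows out of 16 strategies.

6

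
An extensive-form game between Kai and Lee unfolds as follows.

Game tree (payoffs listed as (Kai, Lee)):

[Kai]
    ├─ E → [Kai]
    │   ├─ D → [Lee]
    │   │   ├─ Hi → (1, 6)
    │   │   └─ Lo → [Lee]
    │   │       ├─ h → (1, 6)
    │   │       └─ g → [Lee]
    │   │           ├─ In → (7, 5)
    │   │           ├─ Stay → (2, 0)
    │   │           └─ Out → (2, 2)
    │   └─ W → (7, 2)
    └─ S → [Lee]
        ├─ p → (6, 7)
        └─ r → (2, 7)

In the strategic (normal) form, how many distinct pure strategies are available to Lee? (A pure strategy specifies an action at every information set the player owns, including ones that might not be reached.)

24

Lee owns the node after S with actions {p, r} — two choices.
Lee owns the node after E-D with actions {Hi, Lo} — two choices.
Lee owns the node after E-D-Lo with actions {h, g} — two choices.
Lee owns the node after E-D-Lo-g with actions {In, Stay, Out} — three choices.
A pure strategy fixes one action at each information set independently, so the count is the product 2 × 2 × 2 × 3 = 24.
(For reference, Kai has 4 pure strategies, giving a 24×4 normal-form matrix.)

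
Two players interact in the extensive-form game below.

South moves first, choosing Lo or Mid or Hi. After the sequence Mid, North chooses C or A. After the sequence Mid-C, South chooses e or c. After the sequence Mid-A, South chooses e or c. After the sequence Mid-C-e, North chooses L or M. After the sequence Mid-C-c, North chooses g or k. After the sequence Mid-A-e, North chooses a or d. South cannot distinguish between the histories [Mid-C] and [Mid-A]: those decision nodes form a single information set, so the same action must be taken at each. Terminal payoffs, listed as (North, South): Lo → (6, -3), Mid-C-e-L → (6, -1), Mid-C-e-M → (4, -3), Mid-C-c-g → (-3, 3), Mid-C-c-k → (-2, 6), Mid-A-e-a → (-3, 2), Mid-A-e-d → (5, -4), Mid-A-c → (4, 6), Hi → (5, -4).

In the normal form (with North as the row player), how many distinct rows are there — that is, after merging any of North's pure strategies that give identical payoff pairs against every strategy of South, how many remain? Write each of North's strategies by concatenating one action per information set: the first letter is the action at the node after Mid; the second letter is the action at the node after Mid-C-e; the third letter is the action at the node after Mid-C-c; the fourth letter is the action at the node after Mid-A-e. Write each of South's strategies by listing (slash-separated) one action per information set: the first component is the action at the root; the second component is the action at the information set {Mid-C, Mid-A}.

North has 16 pure strategies: CLga, CLgd, CLka, CLkd, CMga, CMgd, CMka, CMkd, ALga, ALgd, ALka, ALkd, AMga, AMgd, AMka, AMkd. Columns: Lo/e, Lo/c, Mid/e, Mid/c, Hi/e, Hi/c.
{CLga, CLgd} → row (6,-3) (6,-3) (6,-1) (-3,3) (5,-4) (5,-4)
{CLka, CLkd} → row (6,-3) (6,-3) (6,-1) (-2,6) (5,-4) (5,-4)
{CMga, CMgd} → row (6,-3) (6,-3) (4,-3) (-3,3) (5,-4) (5,-4)
{CMka, CMkd} → row (6,-3) (6,-3) (4,-3) (-2,6) (5,-4) (5,-4)
{ALga, ALka, AMga, AMka} → row (6,-3) (6,-3) (-3,2) (4,6) (5,-4) (5,-4)
{ALgd, ALkd, AMgd, AMkd} → row (6,-3) (6,-3) (5,-4) (4,6) (5,-4) (5,-4)
That's 6 distinct rows out of 16 strategies.

6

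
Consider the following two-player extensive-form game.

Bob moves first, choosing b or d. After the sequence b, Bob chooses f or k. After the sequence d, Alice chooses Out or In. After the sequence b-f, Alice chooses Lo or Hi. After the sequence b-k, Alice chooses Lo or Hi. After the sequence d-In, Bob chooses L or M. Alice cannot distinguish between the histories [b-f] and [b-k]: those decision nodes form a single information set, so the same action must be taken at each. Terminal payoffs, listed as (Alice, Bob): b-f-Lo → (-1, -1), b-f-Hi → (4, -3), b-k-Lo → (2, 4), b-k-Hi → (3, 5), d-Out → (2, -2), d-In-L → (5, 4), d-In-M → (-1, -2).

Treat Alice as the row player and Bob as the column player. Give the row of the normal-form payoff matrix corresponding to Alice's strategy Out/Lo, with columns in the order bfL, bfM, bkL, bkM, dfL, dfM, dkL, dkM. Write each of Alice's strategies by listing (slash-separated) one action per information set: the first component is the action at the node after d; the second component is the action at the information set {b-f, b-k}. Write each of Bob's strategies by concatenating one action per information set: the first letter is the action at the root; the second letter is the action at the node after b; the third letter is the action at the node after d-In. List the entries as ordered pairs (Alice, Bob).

(-1,-1) (-1,-1) (2,4) (2,4) (2,-2) (2,-2) (2,-2) (2,-2)

vs bfL: Bob plays b → Bob plays f at [b] → Alice plays Lo at [b-f] → (-1, -1)
vs bfM: Bob plays b → Bob plays f at [b] → Alice plays Lo at [b-f] → (-1, -1)
vs bkL: Bob plays b → Bob plays k at [b] → Alice plays Lo at [b-k] → (2, 4)
vs bkM: Bob plays b → Bob plays k at [b] → Alice plays Lo at [b-k] → (2, 4)
vs dfL: Bob plays d → Alice plays Out at [d] → (2, -2)
vs dfM: Bob plays d → Alice plays Out at [d] → (2, -2)
vs dkL: Bob plays d → Alice plays Out at [d] → (2, -2)
vs dkM: Bob plays d → Alice plays Out at [d] → (2, -2)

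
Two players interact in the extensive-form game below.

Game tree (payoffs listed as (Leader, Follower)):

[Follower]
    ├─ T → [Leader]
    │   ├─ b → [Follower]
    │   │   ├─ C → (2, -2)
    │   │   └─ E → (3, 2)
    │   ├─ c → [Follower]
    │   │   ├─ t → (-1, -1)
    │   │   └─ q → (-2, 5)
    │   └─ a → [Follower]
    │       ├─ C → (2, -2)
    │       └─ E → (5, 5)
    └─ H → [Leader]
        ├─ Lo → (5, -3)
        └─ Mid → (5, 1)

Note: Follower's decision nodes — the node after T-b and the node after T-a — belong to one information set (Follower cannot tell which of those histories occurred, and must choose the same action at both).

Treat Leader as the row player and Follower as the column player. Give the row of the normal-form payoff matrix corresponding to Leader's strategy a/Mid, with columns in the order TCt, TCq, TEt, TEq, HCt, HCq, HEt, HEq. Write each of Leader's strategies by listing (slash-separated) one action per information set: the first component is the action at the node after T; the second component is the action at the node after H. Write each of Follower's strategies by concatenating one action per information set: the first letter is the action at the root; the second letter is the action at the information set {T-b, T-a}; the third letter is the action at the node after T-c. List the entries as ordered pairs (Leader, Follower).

(2,-2) (2,-2) (5,5) (5,5) (5,1) (5,1) (5,1) (5,1)

vs TCt: Follower plays T → Leader plays a at [T] → Follower plays C at [T-a] → (2, -2)
vs TCq: Follower plays T → Leader plays a at [T] → Follower plays C at [T-a] → (2, -2)
vs TEt: Follower plays T → Leader plays a at [T] → Follower plays E at [T-a] → (5, 5)
vs TEq: Follower plays T → Leader plays a at [T] → Follower plays E at [T-a] → (5, 5)
vs HCt: Follower plays H → Leader plays Mid at [H] → (5, 1)
vs HCq: Follower plays H → Leader plays Mid at [H] → (5, 1)
vs HEt: Follower plays H → Leader plays Mid at [H] → (5, 1)
vs HEq: Follower plays H → Leader plays Mid at [H] → (5, 1)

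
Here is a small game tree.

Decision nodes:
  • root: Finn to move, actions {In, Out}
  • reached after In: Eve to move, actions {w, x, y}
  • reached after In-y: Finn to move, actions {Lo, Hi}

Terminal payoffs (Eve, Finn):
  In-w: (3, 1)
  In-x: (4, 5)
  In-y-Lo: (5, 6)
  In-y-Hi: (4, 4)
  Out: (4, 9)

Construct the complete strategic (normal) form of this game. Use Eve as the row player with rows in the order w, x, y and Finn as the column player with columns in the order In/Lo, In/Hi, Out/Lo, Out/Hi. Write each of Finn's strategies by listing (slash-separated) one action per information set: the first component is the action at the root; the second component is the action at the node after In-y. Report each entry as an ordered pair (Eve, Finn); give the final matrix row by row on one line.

Row w: In/Lo→(3,1), In/Hi→(3,1), Out/Lo→(4,9), Out/Hi→(4,9)
Row x: In/Lo→(4,5), In/Hi→(4,5), Out/Lo→(4,9), Out/Hi→(4,9)
Row y: In/Lo→(5,6), In/Hi→(4,4), Out/Lo→(4,9), Out/Hi→(4,9)

w: (3,1) (3,1) (4,9) (4,9) | x: (4,5) (4,5) (4,9) (4,9) | y: (5,6) (4,4) (4,9) (4,9)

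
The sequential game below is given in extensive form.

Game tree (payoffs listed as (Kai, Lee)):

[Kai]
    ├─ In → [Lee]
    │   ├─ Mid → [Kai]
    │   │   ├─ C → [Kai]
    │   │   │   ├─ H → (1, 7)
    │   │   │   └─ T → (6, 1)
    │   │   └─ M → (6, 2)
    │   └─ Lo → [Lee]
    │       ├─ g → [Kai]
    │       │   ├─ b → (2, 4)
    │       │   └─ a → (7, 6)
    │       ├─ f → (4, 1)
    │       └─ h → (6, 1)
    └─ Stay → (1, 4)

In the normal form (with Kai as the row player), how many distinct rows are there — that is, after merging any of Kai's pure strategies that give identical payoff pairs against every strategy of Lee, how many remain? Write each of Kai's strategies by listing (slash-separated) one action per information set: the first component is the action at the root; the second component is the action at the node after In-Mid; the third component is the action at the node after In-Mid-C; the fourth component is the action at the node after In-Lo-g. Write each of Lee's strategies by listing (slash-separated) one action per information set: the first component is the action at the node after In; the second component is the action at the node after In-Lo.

7

Kai has 16 pure strategies: In/C/H/b, In/C/H/a, In/C/T/b, In/C/T/a, In/M/H/b, In/M/H/a, In/M/T/b, In/M/T/a, Stay/C/H/b, Stay/C/H/a, Stay/C/T/b, Stay/C/T/a, Stay/M/H/b, Stay/M/H/a, Stay/M/T/b, Stay/M/T/a. Columns: Mid/g, Mid/f, Mid/h, Lo/g, Lo/f, Lo/h.
{In/C/H/b} → row (1,7) (1,7) (1,7) (2,4) (4,1) (6,1)
{In/C/H/a} → row (1,7) (1,7) (1,7) (7,6) (4,1) (6,1)
{In/C/T/b} → row (6,1) (6,1) (6,1) (2,4) (4,1) (6,1)
{In/C/T/a} → row (6,1) (6,1) (6,1) (7,6) (4,1) (6,1)
{In/M/H/b, In/M/T/b} → row (6,2) (6,2) (6,2) (2,4) (4,1) (6,1)
{In/M/H/a, In/M/T/a} → row (6,2) (6,2) (6,2) (7,6) (4,1) (6,1)
{Stay/C/H/b, Stay/C/H/a, Stay/C/T/b, Stay/C/T/a, Stay/M/H/b, Stay/M/H/a, Stay/M/T/b, Stay/M/T/a} → row (1,4) (1,4) (1,4) (1,4) (1,4) (1,4)
That's 7 distinct rows out of 16 strategies.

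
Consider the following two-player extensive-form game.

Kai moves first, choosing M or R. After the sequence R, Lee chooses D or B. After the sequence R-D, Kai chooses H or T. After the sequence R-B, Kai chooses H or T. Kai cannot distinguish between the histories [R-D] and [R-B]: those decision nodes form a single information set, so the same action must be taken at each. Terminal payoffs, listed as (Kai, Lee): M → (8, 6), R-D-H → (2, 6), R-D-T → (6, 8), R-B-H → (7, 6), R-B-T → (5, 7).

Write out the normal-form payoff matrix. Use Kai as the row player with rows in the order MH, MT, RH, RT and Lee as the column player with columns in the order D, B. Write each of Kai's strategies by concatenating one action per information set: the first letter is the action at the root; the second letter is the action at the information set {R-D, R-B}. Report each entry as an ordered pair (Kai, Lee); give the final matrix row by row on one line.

MH: (8,6) (8,6) | MT: (8,6) (8,6) | RH: (2,6) (7,6) | RT: (6,8) (5,7)

            D        B
  MH    (8,6)    (8,6)
  MT    (8,6)    (8,6)
  RH    (2,6)    (7,6)
  RT    (6,8)    (5,7)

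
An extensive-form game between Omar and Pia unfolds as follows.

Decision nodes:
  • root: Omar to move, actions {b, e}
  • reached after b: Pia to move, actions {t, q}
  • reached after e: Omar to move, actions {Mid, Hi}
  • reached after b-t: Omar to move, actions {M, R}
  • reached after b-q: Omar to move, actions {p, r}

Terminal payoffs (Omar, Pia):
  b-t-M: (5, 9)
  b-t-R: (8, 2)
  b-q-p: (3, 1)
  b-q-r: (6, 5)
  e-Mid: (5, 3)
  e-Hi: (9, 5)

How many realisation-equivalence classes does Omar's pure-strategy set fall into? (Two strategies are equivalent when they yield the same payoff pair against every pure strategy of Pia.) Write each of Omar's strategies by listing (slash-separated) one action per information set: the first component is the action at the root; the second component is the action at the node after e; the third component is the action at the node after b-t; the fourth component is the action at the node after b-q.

6

Omar has 16 pure strategies: b/Mid/M/p, b/Mid/M/r, b/Mid/R/p, b/Mid/R/r, b/Hi/M/p, b/Hi/M/r, b/Hi/R/p, b/Hi/R/r, e/Mid/M/p, e/Mid/M/r, e/Mid/R/p, e/Mid/R/r, e/Hi/M/p, e/Hi/M/r, e/Hi/R/p, e/Hi/R/r. Columns: t, q.
{b/Mid/M/p, b/Hi/M/p} → row (5,9) (3,1)
{b/Mid/M/r, b/Hi/M/r} → row (5,9) (6,5)
{b/Mid/R/p, b/Hi/R/p} → row (8,2) (3,1)
{b/Mid/R/r, b/Hi/R/r} → row (8,2) (6,5)
{e/Mid/M/p, e/Mid/M/r, e/Mid/R/p, e/Mid/R/r} → row (5,3) (5,3)
{e/Hi/M/p, e/Hi/M/r, e/Hi/R/p, e/Hi/R/r} → row (9,5) (9,5)
That's 6 distinct rows out of 16 strategies.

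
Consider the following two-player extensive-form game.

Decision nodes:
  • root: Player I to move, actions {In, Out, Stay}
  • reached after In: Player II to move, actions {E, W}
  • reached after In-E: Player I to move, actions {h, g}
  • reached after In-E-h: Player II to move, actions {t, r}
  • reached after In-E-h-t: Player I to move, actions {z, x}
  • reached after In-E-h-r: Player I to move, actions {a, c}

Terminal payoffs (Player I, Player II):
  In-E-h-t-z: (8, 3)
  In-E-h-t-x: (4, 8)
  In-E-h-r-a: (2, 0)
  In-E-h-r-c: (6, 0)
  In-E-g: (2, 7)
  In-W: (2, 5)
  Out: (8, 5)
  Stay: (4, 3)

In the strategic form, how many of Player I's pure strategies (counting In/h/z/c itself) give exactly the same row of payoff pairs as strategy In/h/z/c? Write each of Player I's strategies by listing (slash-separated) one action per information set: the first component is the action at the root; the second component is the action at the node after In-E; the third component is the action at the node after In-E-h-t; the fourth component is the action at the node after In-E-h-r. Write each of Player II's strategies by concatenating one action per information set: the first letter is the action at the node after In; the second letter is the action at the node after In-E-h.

1

Row for In/h/z/c (columns Et, Er, Wt, Wr): (8,3) (6,0) (2,5) (2,5).
Every one of Player I's information sets is on the play path for some reply by Player II when Player I follows In/h/z/c.
Changing the action at any of them therefore changes at least one column, so only In/h/z/c itself gives this row.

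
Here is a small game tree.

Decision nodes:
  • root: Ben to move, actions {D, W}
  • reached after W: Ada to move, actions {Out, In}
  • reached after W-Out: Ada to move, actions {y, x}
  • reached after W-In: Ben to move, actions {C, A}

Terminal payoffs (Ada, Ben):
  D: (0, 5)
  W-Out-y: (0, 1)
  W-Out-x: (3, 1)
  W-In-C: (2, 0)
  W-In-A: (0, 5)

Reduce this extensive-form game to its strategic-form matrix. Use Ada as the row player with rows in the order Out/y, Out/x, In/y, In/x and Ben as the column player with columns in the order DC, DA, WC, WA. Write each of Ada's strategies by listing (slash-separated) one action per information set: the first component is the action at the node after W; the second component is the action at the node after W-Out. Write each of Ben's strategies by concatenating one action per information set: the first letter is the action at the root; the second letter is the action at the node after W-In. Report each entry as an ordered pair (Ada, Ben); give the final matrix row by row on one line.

Row Out/y: DC→(0,5), DA→(0,5), WC→(0,1), WA→(0,1)
Row Out/x: DC→(0,5), DA→(0,5), WC→(3,1), WA→(3,1)
Row In/y: DC→(0,5), DA→(0,5), WC→(2,0), WA→(0,5)
Row In/x: DC→(0,5), DA→(0,5), WC→(2,0), WA→(0,5)

Out/y: (0,5) (0,5) (0,1) (0,1) | Out/x: (0,5) (0,5) (3,1) (3,1) | In/y: (0,5) (0,5) (2,0) (0,5) | In/x: (0,5) (0,5) (2,0) (0,5)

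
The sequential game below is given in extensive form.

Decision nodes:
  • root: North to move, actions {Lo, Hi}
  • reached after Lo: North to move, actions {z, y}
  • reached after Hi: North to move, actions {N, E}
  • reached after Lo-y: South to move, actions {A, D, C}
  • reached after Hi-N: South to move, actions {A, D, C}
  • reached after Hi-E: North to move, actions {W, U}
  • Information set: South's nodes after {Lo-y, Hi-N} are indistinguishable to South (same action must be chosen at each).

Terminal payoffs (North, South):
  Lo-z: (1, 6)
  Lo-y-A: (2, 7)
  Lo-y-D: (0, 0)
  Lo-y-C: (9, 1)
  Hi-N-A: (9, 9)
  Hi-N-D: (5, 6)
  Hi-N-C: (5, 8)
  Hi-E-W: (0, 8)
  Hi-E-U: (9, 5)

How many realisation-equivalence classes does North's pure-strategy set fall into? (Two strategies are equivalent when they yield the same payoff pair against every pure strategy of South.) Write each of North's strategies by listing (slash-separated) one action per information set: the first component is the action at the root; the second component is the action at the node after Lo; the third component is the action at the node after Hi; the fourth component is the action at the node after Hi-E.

North has 16 pure strategies: Lo/z/N/W, Lo/z/N/U, Lo/z/E/W, Lo/z/E/U, Lo/y/N/W, Lo/y/N/U, Lo/y/E/W, Lo/y/E/U, Hi/z/N/W, Hi/z/N/U, Hi/z/E/W, Hi/z/E/U, Hi/y/N/W, Hi/y/N/U, Hi/y/E/W, Hi/y/E/U. Columns: A, D, C.
{Lo/z/N/W, Lo/z/N/U, Lo/z/E/W, Lo/z/E/U} → row (1,6) (1,6) (1,6)
{Lo/y/N/W, Lo/y/N/U, Lo/y/E/W, Lo/y/E/U} → row (2,7) (0,0) (9,1)
{Hi/z/N/W, Hi/z/N/U, Hi/y/N/W, Hi/y/N/U} → row (9,9) (5,6) (5,8)
{Hi/z/E/W, Hi/y/E/W} → row (0,8) (0,8) (0,8)
{Hi/z/E/U, Hi/y/E/U} → row (9,5) (9,5) (9,5)
That's 5 distinct rows out of 16 strategies.

5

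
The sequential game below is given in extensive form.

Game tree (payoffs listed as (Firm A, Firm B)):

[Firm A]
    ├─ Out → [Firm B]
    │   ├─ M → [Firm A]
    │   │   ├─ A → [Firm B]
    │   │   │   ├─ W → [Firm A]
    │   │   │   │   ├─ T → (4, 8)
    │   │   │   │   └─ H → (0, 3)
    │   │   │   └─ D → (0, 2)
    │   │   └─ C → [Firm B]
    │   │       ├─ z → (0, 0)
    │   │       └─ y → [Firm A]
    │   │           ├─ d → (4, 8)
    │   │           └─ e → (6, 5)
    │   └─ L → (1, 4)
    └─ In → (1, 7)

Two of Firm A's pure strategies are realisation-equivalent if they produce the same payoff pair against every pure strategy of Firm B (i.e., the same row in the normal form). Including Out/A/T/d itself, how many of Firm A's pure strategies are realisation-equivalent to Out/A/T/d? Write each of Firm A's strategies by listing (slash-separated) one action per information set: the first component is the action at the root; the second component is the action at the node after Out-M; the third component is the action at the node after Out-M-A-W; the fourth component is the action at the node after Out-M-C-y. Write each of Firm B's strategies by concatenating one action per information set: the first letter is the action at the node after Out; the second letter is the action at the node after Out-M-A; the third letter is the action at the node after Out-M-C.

Row for Out/A/T/d (columns MWz, MWy, MDz, MDy, LWz, LWy, LDz, LDy): (4,8) (4,8) (0,2) (0,2) (1,4) (1,4) (1,4) (1,4).
Under Out/A/T/d, Firm A's choice at the node after Out-M-C-y can never be reached regardless of what Firm B does, so varying those choices leaves every outcome unchanged.
Holding the reachable choices fixed and varying the unreachable one freely already gives 2 equivalent strategies.
No other strategy reproduces this row, so those 2 are the full class: Out/A/T/d, Out/A/T/e.

2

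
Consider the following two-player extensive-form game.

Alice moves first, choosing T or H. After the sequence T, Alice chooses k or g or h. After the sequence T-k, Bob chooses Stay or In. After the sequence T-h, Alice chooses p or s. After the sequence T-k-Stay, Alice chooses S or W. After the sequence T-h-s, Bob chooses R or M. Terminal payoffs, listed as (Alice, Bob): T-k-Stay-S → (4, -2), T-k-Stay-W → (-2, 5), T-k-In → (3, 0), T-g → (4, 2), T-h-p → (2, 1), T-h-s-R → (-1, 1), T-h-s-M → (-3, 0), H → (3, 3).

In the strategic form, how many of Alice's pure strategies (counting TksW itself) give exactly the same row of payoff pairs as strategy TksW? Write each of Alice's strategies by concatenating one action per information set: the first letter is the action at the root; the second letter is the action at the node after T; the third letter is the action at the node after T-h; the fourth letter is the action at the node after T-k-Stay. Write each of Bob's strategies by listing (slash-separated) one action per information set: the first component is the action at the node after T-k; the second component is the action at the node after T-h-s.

Row for TksW (columns Stay/R, Stay/M, In/R, In/M): (-2,5) (-2,5) (3,0) (3,0).
Under TksW, Alice's choice at the node after T-h can never be reached regardless of what Bob does, so varying those choices leaves every outcome unchanged.
Holding the reachable choices fixed and varying the unreachable one freely already gives 2 equivalent strategies.
No other strategy reproduces this row, so those 2 are the full class: TkpW, TksW.

2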